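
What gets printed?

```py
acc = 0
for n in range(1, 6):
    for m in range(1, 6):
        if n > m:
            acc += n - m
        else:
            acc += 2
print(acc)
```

50

n=1,m=1: not 1>1, acc = 0+2 = 2
n=1,m=2: not 1>2, acc = 2+2 = 4
n=1,m=3: not 1>3, acc = 4+2 = 6
n=1,m=4: not 1>4, acc = 6+2 = 8
n=1,m=5: not 1>5, acc = 8+2 = 10
n=2,m=1: 2>1, acc = 10+1 = 11
n=2,m=2: not 2>2, acc = 11+2 = 13
n=2,m=3: not 2>3, acc = 13+2 = 15
n=2,m=4: not 2>4, acc = 15+2 = 17
n=2,m=5: not 2>5, acc = 17+2 = 19
n=3,m=1: 3>1, acc = 19+2 = 21
n=3,m=2: 3>2, acc = 21+1 = 22
n=3,m=3: not 3>3, acc = 22+2 = 24
n=3,m=4: not 3>4, acc = 24+2 = 26
n=3,m=5: not 3>5, acc = 26+2 = 28
n=4,m=1: 4>1, acc = 28+3 = 31
n=4,m=2: 4>2, acc = 31+2 = 33
n=4,m=3: 4>3, acc = 33+1 = 34
n=4,m=4: not 4>4, acc = 34+2 = 36
n=4,m=5: not 4>5, acc = 36+2 = 38
n=5,m=1: 5>1, acc = 38+4 = 42
n=5,m=2: 5>2, acc = 42+3 = 45
n=5,m=3: 5>3, acc = 45+2 = 47
n=5,m=4: 5>4, acc = 47+1 = 48
n=5,m=5: not 5>5, acc = 48+2 = 50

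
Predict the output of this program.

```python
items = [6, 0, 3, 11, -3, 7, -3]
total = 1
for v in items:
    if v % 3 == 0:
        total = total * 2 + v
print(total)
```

v=6: %3==0, total = 1*2+6 = 8
v=0: %3==0, total = 8*2+0 = 16
v=3: %3==0, total = 16*2+3 = 35
v=11: not %3==0
v=-3: %3==0, total = 35*2+(-3) = 67
v=7: not %3==0
v=-3: %3==0, total = 67*2+(-3) = 131

131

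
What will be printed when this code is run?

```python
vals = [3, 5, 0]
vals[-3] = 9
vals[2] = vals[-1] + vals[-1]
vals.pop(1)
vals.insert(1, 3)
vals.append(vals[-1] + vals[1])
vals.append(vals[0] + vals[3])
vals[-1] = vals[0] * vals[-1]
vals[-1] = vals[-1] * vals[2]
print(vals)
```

[9, 3, 0, 3, 0]

vals[-3] = 9 → [9, 5, 0]
vals[2] = vals[-1]+vals[-1] = 0+0 = 0 → [9, 5, 0]
pop(1) removes 5 → [9, 0]
insert 3 at 1 → [9, 3, 0]
append vals[-1]+vals[1] = 0+3 = 3 → [9, 3, 0, 3]
append vals[0]+vals[3] = 9+3 = 12 → [9, 3, 0, 3, 12]
vals[-1] = vals[0]*vals[-1] = 9*12 = 108 → [9, 3, 0, 3, 108]
vals[-1] = vals[-1]*vals[2] = 108*0 = 0 → [9, 3, 0, 3, 0]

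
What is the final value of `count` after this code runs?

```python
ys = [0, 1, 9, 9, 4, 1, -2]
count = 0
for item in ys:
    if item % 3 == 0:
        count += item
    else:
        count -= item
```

14

item=0: %3==0, count = 0+0 = 0
item=1: not %3==0, count = 0-1 = -1
item=9: %3==0, count = (-1)+9 = 8
item=9: %3==0, count = 8+9 = 17
item=4: not %3==0, count = 17-4 = 13
item=1: not %3==0, count = 13-1 = 12
item=-2: not %3==0, count = 12-(-2) = 14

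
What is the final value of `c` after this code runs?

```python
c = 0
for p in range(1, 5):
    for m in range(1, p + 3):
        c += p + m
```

102

p=1,m=1: c = 0+2 = 2
p=1,m=2: c = 2+3 = 5
p=1,m=3: c = 5+4 = 9
p=2,m=1: c = 9+3 = 12
p=2,m=2: c = 12+4 = 16
p=2,m=3: c = 16+5 = 21
p=2,m=4: c = 21+6 = 27
p=3,m=1: c = 27+4 = 31
p=3,m=2: c = 31+5 = 36
p=3,m=3: c = 36+6 = 42
p=3,m=4: c = 42+7 = 49
p=3,m=5: c = 49+8 = 57
p=4,m=1: c = 57+5 = 62
p=4,m=2: c = 62+6 = 68
p=4,m=3: c = 68+7 = 75
p=4,m=4: c = 75+8 = 83
p=4,m=5: c = 83+9 = 92
p=4,m=6: c = 92+10 = 102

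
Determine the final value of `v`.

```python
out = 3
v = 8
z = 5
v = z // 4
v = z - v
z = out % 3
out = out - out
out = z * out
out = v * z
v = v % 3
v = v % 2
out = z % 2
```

1

v = 5//4 = 1
v = 5-1 = 4
z = 3%3 = 0
out = 3-3 = 0
out = 0*0 = 0
out = 4*0 = 0
v = 4%3 = 1
v = 1%2 = 1
out = 0%2 = 0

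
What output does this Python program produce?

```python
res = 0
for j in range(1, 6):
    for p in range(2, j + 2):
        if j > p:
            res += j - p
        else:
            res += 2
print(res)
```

j=1,p=2: not 1>2, res = 0+2 = 2
j=2,p=2: not 2>2, res = 2+2 = 4
j=2,p=3: not 2>3, res = 4+2 = 6
j=3,p=2: 3>2, res = 6+1 = 7
j=3,p=3: not 3>3, res = 7+2 = 9
j=3,p=4: not 3>4, res = 9+2 = 11
j=4,p=2: 4>2, res = 11+2 = 13
j=4,p=3: 4>3, res = 13+1 = 14
j=4,p=4: not 4>4, res = 14+2 = 16
j=4,p=5: not 4>5, res = 16+2 = 18
j=5,p=2: 5>2, res = 18+3 = 21
j=5,p=3: 5>3, res = 21+2 = 23
j=5,p=4: 5>4, res = 23+1 = 24
j=5,p=5: not 5>5, res = 24+2 = 26
j=5,p=6: not 5>6, res = 26+2 = 28

28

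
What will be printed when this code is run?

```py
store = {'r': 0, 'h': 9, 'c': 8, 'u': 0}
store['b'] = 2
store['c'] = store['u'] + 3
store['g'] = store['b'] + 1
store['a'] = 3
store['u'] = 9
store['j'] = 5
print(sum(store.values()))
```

34

store['b'] = 2 → {'r': 0, 'h': 9, 'c': 8, 'u': 0, 'b': 2}
store['c'] = store['u']+3 = 3 → {'r': 0, 'h': 9, 'c': 3, 'u': 0, 'b': 2}
store['g'] = store['b']+1 = 3 → {'r': 0, 'h': 9, 'c': 3, 'u': 0, 'b': 2, 'g': 3}
store['a'] = 3 → {'r': 0, 'h': 9, 'c': 3, 'u': 0, 'b': 2, 'g': 3, 'a': 3}
store['u'] = 9 → {'r': 0, 'h': 9, 'c': 3, 'u': 9, 'b': 2, 'g': 3, 'a': 3}
store['j'] = 5 → {'r': 0, 'h': 9, 'c': 3, 'u': 9, 'b': 2, 'g': 3, 'a': 3, 'j': 5}
sum of values = 34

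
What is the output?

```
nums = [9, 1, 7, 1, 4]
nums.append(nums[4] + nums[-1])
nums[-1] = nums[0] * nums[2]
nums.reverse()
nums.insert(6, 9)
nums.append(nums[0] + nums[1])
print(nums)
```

[63, 4, 1, 7, 1, 9, 9, 67]

append nums[4]+nums[-1] = 4+4 = 8 → [9, 1, 7, 1, 4, 8]
nums[-1] = nums[0]*nums[2] = 9*7 = 63 → [9, 1, 7, 1, 4, 63]
reverse → [63, 4, 1, 7, 1, 9]
insert 9 at 6 → [63, 4, 1, 7, 1, 9, 9]
append nums[0]+nums[1] = 63+4 = 67 → [63, 4, 1, 7, 1, 9, 9, 67]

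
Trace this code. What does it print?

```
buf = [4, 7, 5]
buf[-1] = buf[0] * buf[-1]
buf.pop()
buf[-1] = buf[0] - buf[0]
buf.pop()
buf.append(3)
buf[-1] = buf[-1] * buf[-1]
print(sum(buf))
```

buf[-1] = buf[0]*buf[-1] = 4*5 = 20 → [4, 7, 20]
pop() removes 20 → [4, 7]
buf[-1] = buf[0]-buf[0] = 4-4 = 0 → [4, 0]
pop() removes 0 → [4]
append 3 → [4, 3]
buf[-1] = buf[-1]*buf[-1] = 3*3 = 9 → [4, 9]
sum = 13

13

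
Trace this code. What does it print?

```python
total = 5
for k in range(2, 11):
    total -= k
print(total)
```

k=2: total = 5-2 = 3
k=3: total = 3-3 = 0
k=4: total = 0-4 = -4
k=5: total = (-4)-5 = -9
k=6: total = (-9)-6 = -15
k=7: total = (-15)-7 = -22
k=8: total = (-22)-8 = -30
k=9: total = (-30)-9 = -39
k=10: total = (-39)-10 = -49

-49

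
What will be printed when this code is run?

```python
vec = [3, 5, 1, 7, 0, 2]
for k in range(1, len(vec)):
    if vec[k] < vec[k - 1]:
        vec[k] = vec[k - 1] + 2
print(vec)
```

[3, 5, 7, 7, 9, 11]

k=1: 5>=3, unchanged → [3, 5, 1, 7, 0, 2]
k=2: 1<5, vec[2] = 5+2 = 7 → [3, 5, 7, 7, 0, 2]
k=3: 7>=7, unchanged → [3, 5, 7, 7, 0, 2]
k=4: 0<7, vec[4] = 7+2 = 9 → [3, 5, 7, 7, 9, 2]
k=5: 2<9, vec[5] = 9+2 = 11 → [3, 5, 7, 7, 9, 11]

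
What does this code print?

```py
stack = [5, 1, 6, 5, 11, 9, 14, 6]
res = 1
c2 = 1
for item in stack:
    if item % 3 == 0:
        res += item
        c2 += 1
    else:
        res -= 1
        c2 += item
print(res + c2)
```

57

item=5: not %3==0, res = 1-1 = 0; c2=6
item=1: not %3==0, res = 0-1 = -1; c2=7
item=6: %3==0, res = (-1)+6 = 5; c2=8
item=5: not %3==0, res = 5-1 = 4; c2=13
item=11: not %3==0, res = 4-1 = 3; c2=24
item=9: %3==0, res = 3+9 = 12; c2=25
item=14: not %3==0, res = 12-1 = 11; c2=39
item=6: %3==0, res = 11+6 = 17; c2=40
res+c2 = 17+40 = 57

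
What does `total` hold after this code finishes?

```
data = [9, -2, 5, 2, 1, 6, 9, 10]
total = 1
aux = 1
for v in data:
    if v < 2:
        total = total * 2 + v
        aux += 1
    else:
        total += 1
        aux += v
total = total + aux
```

56

v=9: not <2, total = 1+1 = 2; aux=10
v=-2: <2, total = 2*2+(-2) = 2; aux=11
v=5: not <2, total = 2+1 = 3; aux=16
v=2: not <2, total = 3+1 = 4; aux=18
v=1: <2, total = 4*2+1 = 9; aux=19
v=6: not <2, total = 9+1 = 10; aux=25
v=9: not <2, total = 10+1 = 11; aux=34
v=10: not <2, total = 11+1 = 12; aux=44
total+aux = 12+44 = 56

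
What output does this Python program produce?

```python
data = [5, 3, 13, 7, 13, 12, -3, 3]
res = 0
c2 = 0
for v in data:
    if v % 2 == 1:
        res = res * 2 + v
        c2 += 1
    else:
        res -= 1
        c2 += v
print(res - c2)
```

v=5: odd, res = 0*2+5 = 5; c2=1
v=3: odd, res = 5*2+3 = 13; c2=2
v=13: odd, res = 13*2+13 = 39; c2=3
v=7: odd, res = 39*2+7 = 85; c2=4
v=13: odd, res = 85*2+13 = 183; c2=5
v=12: not odd, res = 183-1 = 182; c2=17
v=-3: odd, res = 182*2+(-3) = 361; c2=18
v=3: odd, res = 361*2+3 = 725; c2=19
res-c2 = 725-19 = 706

706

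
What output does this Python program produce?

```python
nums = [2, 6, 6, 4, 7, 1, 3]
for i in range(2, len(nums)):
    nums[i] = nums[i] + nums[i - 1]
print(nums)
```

i=2: nums[2] = 6+6 = 12 → [2, 6, 12, 4, 7, 1, 3]
i=3: nums[3] = 4+12 = 16 → [2, 6, 12, 16, 7, 1, 3]
i=4: nums[4] = 7+16 = 23 → [2, 6, 12, 16, 23, 1, 3]
i=5: nums[5] = 1+23 = 24 → [2, 6, 12, 16, 23, 24, 3]
i=6: nums[6] = 3+24 = 27 → [2, 6, 12, 16, 23, 24, 27]

[2, 6, 12, 16, 23, 24, 27]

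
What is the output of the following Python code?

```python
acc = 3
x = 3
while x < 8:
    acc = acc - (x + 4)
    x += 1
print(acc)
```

x=3: acc = 3-7 = -4
x=4: acc = (-4)-8 = -12
x=5: acc = (-12)-9 = -21
x=6: acc = (-21)-10 = -31
x=7: acc = (-31)-11 = -42

-42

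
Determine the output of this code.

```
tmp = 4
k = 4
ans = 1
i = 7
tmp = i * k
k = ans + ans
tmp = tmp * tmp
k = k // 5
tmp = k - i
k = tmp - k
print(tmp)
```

-7

tmp = 7*4 = 28
k = 1+1 = 2
tmp = 28*28 = 784
k = 2//5 = 0
tmp = 0-7 = -7
k = (-7)-0 = -7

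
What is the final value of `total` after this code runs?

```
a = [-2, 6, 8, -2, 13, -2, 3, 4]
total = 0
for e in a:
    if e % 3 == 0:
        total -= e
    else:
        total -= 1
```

e=-2: not %3==0, total = 0-1 = -1
e=6: %3==0, total = (-1)-6 = -7
e=8: not %3==0, total = (-7)-1 = -8
e=-2: not %3==0, total = (-8)-1 = -9
e=13: not %3==0, total = (-9)-1 = -10
e=-2: not %3==0, total = (-10)-1 = -11
e=3: %3==0, total = (-11)-3 = -14
e=4: not %3==0, total = (-14)-1 = -15

-15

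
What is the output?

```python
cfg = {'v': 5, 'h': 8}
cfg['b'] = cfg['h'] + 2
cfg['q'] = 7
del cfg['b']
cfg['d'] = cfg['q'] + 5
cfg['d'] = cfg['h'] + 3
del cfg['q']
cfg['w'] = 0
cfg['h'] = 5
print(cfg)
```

{'v': 5, 'h': 5, 'd': 11, 'w': 0}

cfg['b'] = cfg['h']+2 = 10 → {'v': 5, 'h': 8, 'b': 10}
cfg['q'] = 7 → {'v': 5, 'h': 8, 'b': 10, 'q': 7}
del 'b' → {'v': 5, 'h': 8, 'q': 7}
cfg['d'] = cfg['q']+5 = 12 → {'v': 5, 'h': 8, 'q': 7, 'd': 12}
cfg['d'] = cfg['h']+3 = 11 → {'v': 5, 'h': 8, 'q': 7, 'd': 11}
del 'q' → {'v': 5, 'h': 8, 'd': 11}
cfg['w'] = 0 → {'v': 5, 'h': 8, 'd': 11, 'w': 0}
cfg['h'] = 5 → {'v': 5, 'h': 5, 'd': 11, 'w': 0}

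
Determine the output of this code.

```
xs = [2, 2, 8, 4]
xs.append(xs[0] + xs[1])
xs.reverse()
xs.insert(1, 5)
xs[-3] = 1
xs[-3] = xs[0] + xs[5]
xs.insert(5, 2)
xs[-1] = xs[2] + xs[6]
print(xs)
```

[4, 5, 4, 6, 2, 2, 6]

append xs[0]+xs[1] = 2+2 = 4 → [2, 2, 8, 4, 4]
reverse → [4, 4, 8, 2, 2]
insert 5 at 1 → [4, 5, 4, 8, 2, 2]
xs[-3] = 1 → [4, 5, 4, 1, 2, 2]
xs[-3] = xs[0]+xs[5] = 4+2 = 6 → [4, 5, 4, 6, 2, 2]
insert 2 at 5 → [4, 5, 4, 6, 2, 2, 2]
xs[-1] = xs[2]+xs[6] = 4+2 = 6 → [4, 5, 4, 6, 2, 2, 6]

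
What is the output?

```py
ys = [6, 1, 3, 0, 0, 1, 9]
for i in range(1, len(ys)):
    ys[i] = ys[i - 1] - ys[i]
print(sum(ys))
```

i=1: ys[1] = 6-1 = 5 → [6, 5, 3, 0, 0, 1, 9]
i=2: ys[2] = 5-3 = 2 → [6, 5, 2, 0, 0, 1, 9]
i=3: ys[3] = 2-0 = 2 → [6, 5, 2, 2, 0, 1, 9]
i=4: ys[4] = 2-0 = 2 → [6, 5, 2, 2, 2, 1, 9]
i=5: ys[5] = 2-1 = 1 → [6, 5, 2, 2, 2, 1, 9]
i=6: ys[6] = 1-9 = -8 → [6, 5, 2, 2, 2, 1, -8]
sum = 10

10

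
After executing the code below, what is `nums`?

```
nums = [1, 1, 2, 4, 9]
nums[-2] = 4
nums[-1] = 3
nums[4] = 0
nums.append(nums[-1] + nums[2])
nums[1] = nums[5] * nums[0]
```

nums[-2] = 4 → [1, 1, 2, 4, 9]
nums[-1] = 3 → [1, 1, 2, 4, 3]
nums[4] = 0 → [1, 1, 2, 4, 0]
append nums[-1]+nums[2] = 0+2 = 2 → [1, 1, 2, 4, 0, 2]
nums[1] = nums[5]*nums[0] = 2*1 = 2 → [1, 2, 2, 4, 0, 2]

[1, 2, 2, 4, 0, 2]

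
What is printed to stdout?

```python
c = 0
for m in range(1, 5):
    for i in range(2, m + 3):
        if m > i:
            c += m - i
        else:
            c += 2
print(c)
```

26

m=1,i=2: not 1>2, c = 0+2 = 2
m=1,i=3: not 1>3, c = 2+2 = 4
m=2,i=2: not 2>2, c = 4+2 = 6
m=2,i=3: not 2>3, c = 6+2 = 8
m=2,i=4: not 2>4, c = 8+2 = 10
m=3,i=2: 3>2, c = 10+1 = 11
m=3,i=3: not 3>3, c = 11+2 = 13
m=3,i=4: not 3>4, c = 13+2 = 15
m=3,i=5: not 3>5, c = 15+2 = 17
m=4,i=2: 4>2, c = 17+2 = 19
m=4,i=3: 4>3, c = 19+1 = 20
m=4,i=4: not 4>4, c = 20+2 = 22
m=4,i=5: not 4>5, c = 22+2 = 24
m=4,i=6: not 4>6, c = 24+2 = 26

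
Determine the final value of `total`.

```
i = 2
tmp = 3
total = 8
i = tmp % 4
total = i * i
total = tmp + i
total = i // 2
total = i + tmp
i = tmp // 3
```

6

i = 3%4 = 3
total = 3*3 = 9
total = 3+3 = 6
total = 3//2 = 1
total = 3+3 = 6
i = 3//3 = 1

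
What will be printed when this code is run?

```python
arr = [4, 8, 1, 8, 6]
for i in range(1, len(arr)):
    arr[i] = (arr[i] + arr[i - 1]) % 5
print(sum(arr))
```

i=1: arr[1] = (8+4)%5 = 2 → [4, 2, 1, 8, 6]
i=2: arr[2] = (1+2)%5 = 3 → [4, 2, 3, 8, 6]
i=3: arr[3] = (8+3)%5 = 1 → [4, 2, 3, 1, 6]
i=4: arr[4] = (6+1)%5 = 2 → [4, 2, 3, 1, 2]
sum = 12

12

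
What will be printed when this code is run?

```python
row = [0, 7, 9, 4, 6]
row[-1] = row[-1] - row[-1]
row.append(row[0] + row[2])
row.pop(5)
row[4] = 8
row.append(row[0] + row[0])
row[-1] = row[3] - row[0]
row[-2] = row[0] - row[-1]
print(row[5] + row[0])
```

row[-1] = row[-1]-row[-1] = 6-6 = 0 → [0, 7, 9, 4, 0]
append row[0]+row[2] = 0+9 = 9 → [0, 7, 9, 4, 0, 9]
pop(5) removes 9 → [0, 7, 9, 4, 0]
row[4] = 8 → [0, 7, 9, 4, 8]
append row[0]+row[0] = 0+0 = 0 → [0, 7, 9, 4, 8, 0]
row[-1] = row[3]-row[0] = 4-0 = 4 → [0, 7, 9, 4, 8, 4]
row[-2] = row[0]-row[-1] = 0-4 = -4 → [0, 7, 9, 4, -4, 4]
row[5]+row[0] = 4+0 = 4

4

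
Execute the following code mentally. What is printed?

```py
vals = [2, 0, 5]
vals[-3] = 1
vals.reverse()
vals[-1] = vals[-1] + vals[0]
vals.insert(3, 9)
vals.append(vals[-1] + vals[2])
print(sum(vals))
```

vals[-3] = 1 → [1, 0, 5]
reverse → [5, 0, 1]
vals[-1] = vals[-1]+vals[0] = 1+5 = 6 → [5, 0, 6]
insert 9 at 3 → [5, 0, 6, 9]
append vals[-1]+vals[2] = 9+6 = 15 → [5, 0, 6, 9, 15]
sum = 35

35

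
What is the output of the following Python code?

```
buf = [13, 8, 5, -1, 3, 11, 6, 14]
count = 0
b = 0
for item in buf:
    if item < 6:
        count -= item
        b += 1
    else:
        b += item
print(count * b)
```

item=13: not <6; b=13
item=8: not <6; b=21
item=5: <6, count = 0-5 = -5; b=22
item=-1: <6, count = (-5)-(-1) = -4; b=23
item=3: <6, count = (-4)-3 = -7; b=24
item=11: not <6; b=35
item=6: not <6; b=41
item=14: not <6; b=55
count*b = (-7)*55 = -385

-385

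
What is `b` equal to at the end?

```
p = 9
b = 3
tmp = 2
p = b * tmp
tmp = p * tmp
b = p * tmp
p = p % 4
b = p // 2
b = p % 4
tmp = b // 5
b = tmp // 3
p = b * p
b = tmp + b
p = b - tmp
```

p = 3*2 = 6
tmp = 6*2 = 12
b = 6*12 = 72
p = 6%4 = 2
b = 2//2 = 1
b = 2%4 = 2
tmp = 2//5 = 0
b = 0//3 = 0
p = 0*2 = 0
b = 0+0 = 0
p = 0-0 = 0

0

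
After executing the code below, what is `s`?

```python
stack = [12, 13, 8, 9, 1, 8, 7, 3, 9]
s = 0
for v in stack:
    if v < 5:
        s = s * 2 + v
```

v=12: not <5
v=13: not <5
v=8: not <5
v=9: not <5
v=1: <5, s = 0*2+1 = 1
v=8: not <5
v=7: not <5
v=3: <5, s = 1*2+3 = 5
v=9: not <5

5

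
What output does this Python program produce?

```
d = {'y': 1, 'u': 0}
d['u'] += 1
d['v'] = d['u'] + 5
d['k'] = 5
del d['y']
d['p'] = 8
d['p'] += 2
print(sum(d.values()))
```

22

d['u'] = 0+1 = 1 → {'y': 1, 'u': 1}
d['v'] = d['u']+5 = 6 → {'y': 1, 'u': 1, 'v': 6}
d['k'] = 5 → {'y': 1, 'u': 1, 'v': 6, 'k': 5}
del 'y' → {'u': 1, 'v': 6, 'k': 5}
d['p'] = 8 → {'u': 1, 'v': 6, 'k': 5, 'p': 8}
d['p'] = 8+2 = 10 → {'u': 1, 'v': 6, 'k': 5, 'p': 10}
sum of values = 22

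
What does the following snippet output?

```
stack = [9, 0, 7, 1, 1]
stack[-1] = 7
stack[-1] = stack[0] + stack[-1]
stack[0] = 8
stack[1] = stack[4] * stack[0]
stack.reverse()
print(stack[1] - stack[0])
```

-15

stack[-1] = 7 → [9, 0, 7, 1, 7]
stack[-1] = stack[0]+stack[-1] = 9+7 = 16 → [9, 0, 7, 1, 16]
stack[0] = 8 → [8, 0, 7, 1, 16]
stack[1] = stack[4]*stack[0] = 16*8 = 128 → [8, 128, 7, 1, 16]
reverse → [16, 1, 7, 128, 8]
stack[1]-stack[0] = 1-16 = -15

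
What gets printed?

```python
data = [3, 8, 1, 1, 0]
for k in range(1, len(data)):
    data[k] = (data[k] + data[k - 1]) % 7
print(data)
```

[3, 4, 5, 6, 6]

k=1: data[1] = (8+3)%7 = 4 → [3, 4, 1, 1, 0]
k=2: data[2] = (1+4)%7 = 5 → [3, 4, 5, 1, 0]
k=3: data[3] = (1+5)%7 = 6 → [3, 4, 5, 6, 0]
k=4: data[4] = (0+6)%7 = 6 → [3, 4, 5, 6, 6]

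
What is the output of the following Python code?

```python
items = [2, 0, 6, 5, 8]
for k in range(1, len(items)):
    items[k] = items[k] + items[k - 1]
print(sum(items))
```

46

k=1: items[1] = 0+2 = 2 → [2, 2, 6, 5, 8]
k=2: items[2] = 6+2 = 8 → [2, 2, 8, 5, 8]
k=3: items[3] = 5+8 = 13 → [2, 2, 8, 13, 8]
k=4: items[4] = 8+13 = 21 → [2, 2, 8, 13, 21]
sum = 46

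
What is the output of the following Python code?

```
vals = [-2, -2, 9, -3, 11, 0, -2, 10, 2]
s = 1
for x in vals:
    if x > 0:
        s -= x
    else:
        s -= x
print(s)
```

-22

x=-2: not >0, s = 1-(-2) = 3
x=-2: not >0, s = 3-(-2) = 5
x=9: >0, s = 5-9 = -4
x=-3: not >0, s = (-4)-(-3) = -1
x=11: >0, s = (-1)-11 = -12
x=0: not >0, s = (-12)-0 = -12
x=-2: not >0, s = (-12)-(-2) = -10
x=10: >0, s = (-10)-10 = -20
x=2: >0, s = (-20)-2 = -22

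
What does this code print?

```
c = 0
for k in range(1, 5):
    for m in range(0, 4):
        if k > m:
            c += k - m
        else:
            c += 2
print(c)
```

32

k=1,m=0: 1>0, c = 0+1 = 1
k=1,m=1: not 1>1, c = 1+2 = 3
k=1,m=2: not 1>2, c = 3+2 = 5
k=1,m=3: not 1>3, c = 5+2 = 7
k=2,m=0: 2>0, c = 7+2 = 9
k=2,m=1: 2>1, c = 9+1 = 10
k=2,m=2: not 2>2, c = 10+2 = 12
k=2,m=3: not 2>3, c = 12+2 = 14
k=3,m=0: 3>0, c = 14+3 = 17
k=3,m=1: 3>1, c = 17+2 = 19
k=3,m=2: 3>2, c = 19+1 = 20
k=3,m=3: not 3>3, c = 20+2 = 22
k=4,m=0: 4>0, c = 22+4 = 26
k=4,m=1: 4>1, c = 26+3 = 29
k=4,m=2: 4>2, c = 29+2 = 31
k=4,m=3: 4>3, c = 31+1 = 32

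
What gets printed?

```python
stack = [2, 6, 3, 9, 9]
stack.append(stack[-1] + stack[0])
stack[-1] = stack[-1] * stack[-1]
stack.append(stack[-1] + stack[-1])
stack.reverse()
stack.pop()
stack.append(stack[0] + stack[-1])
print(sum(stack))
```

append stack[-1]+stack[0] = 9+2 = 11 → [2, 6, 3, 9, 9, 11]
stack[-1] = stack[-1]*stack[-1] = 11*11 = 121 → [2, 6, 3, 9, 9, 121]
append stack[-1]+stack[-1] = 121+121 = 242 → [2, 6, 3, 9, 9, 121, 242]
reverse → [242, 121, 9, 9, 3, 6, 2]
pop() removes 2 → [242, 121, 9, 9, 3, 6]
append stack[0]+stack[-1] = 242+6 = 248 → [242, 121, 9, 9, 3, 6, 248]
sum = 638

638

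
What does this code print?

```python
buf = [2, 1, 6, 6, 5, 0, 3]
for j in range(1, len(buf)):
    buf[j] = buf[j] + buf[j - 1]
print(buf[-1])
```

j=1: buf[1] = 1+2 = 3 → [2, 3, 6, 6, 5, 0, 3]
j=2: buf[2] = 6+3 = 9 → [2, 3, 9, 6, 5, 0, 3]
j=3: buf[3] = 6+9 = 15 → [2, 3, 9, 15, 5, 0, 3]
j=4: buf[4] = 5+15 = 20 → [2, 3, 9, 15, 20, 0, 3]
j=5: buf[5] = 0+20 = 20 → [2, 3, 9, 15, 20, 20, 3]
j=6: buf[6] = 3+20 = 23 → [2, 3, 9, 15, 20, 20, 23]

23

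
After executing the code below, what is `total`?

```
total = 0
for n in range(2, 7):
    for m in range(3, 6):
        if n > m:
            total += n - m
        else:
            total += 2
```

28

n=2,m=3: not 2>3, total = 0+2 = 2
n=2,m=4: not 2>4, total = 2+2 = 4
n=2,m=5: not 2>5, total = 4+2 = 6
n=3,m=3: not 3>3, total = 6+2 = 8
n=3,m=4: not 3>4, total = 8+2 = 10
n=3,m=5: not 3>5, total = 10+2 = 12
n=4,m=3: 4>3, total = 12+1 = 13
n=4,m=4: not 4>4, total = 13+2 = 15
n=4,m=5: not 4>5, total = 15+2 = 17
n=5,m=3: 5>3, total = 17+2 = 19
n=5,m=4: 5>4, total = 19+1 = 20
n=5,m=5: not 5>5, total = 20+2 = 22
n=6,m=3: 6>3, total = 22+3 = 25
n=6,m=4: 6>4, total = 25+2 = 27
n=6,m=5: 6>5, total = 27+1 = 28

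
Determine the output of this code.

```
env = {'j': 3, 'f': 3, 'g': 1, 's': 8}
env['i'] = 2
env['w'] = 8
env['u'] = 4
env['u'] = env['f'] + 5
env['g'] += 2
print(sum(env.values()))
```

35

env['i'] = 2 → {'j': 3, 'f': 3, 'g': 1, 's': 8, 'i': 2}
env['w'] = 8 → {'j': 3, 'f': 3, 'g': 1, 's': 8, 'i': 2, 'w': 8}
env['u'] = 4 → {'j': 3, 'f': 3, 'g': 1, 's': 8, 'i': 2, 'w': 8, 'u': 4}
env['u'] = env['f']+5 = 8 → {'j': 3, 'f': 3, 'g': 1, 's': 8, 'i': 2, 'w': 8, 'u': 8}
env['g'] = 1+2 = 3 → {'j': 3, 'f': 3, 'g': 3, 's': 8, 'i': 2, 'w': 8, 'u': 8}
sum of values = 35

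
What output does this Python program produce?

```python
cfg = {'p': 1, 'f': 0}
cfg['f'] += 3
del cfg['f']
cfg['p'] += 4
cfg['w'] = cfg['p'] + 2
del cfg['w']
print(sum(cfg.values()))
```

5

cfg['f'] = 0+3 = 3 → {'p': 1, 'f': 3}
del 'f' → {'p': 1}
cfg['p'] = 1+4 = 5 → {'p': 5}
cfg['w'] = cfg['p']+2 = 7 → {'p': 5, 'w': 7}
del 'w' → {'p': 5}
sum of values = 5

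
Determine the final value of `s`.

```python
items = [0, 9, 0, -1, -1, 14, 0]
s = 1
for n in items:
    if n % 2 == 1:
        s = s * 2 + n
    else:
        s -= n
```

n=0: not odd, s = 1-0 = 1
n=9: odd, s = 1*2+9 = 11
n=0: not odd, s = 11-0 = 11
n=-1: odd, s = 11*2+(-1) = 21
n=-1: odd, s = 21*2+(-1) = 41
n=14: not odd, s = 41-14 = 27
n=0: not odd, s = 27-0 = 27

27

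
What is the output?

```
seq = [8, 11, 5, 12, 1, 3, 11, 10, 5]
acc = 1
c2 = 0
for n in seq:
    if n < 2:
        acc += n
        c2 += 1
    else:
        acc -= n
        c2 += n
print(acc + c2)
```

n=8: not <2, acc = 1-8 = -7; c2=8
n=11: not <2, acc = (-7)-11 = -18; c2=19
n=5: not <2, acc = (-18)-5 = -23; c2=24
n=12: not <2, acc = (-23)-12 = -35; c2=36
n=1: <2, acc = (-35)+1 = -34; c2=37
n=3: not <2, acc = (-34)-3 = -37; c2=40
n=11: not <2, acc = (-37)-11 = -48; c2=51
n=10: not <2, acc = (-48)-10 = -58; c2=61
n=5: not <2, acc = (-58)-5 = -63; c2=66
acc+c2 = (-63)+66 = 3

3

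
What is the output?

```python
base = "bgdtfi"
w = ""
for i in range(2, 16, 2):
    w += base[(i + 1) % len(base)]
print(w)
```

tigtigt

i=2: add base[3]='t' → 't'
i=4: add base[5]='i' → 'ti'
i=6: add base[1]='g' → 'tig'
i=8: add base[3]='t' → 'tigt'
i=10: add base[5]='i' → 'tigti'
i=12: add base[1]='g' → 'tigtig'
i=14: add base[3]='t' → 'tigtigt'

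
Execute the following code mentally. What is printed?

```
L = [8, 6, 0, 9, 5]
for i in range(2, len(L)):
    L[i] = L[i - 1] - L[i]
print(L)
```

i=2: L[2] = 6-0 = 6 → [8, 6, 6, 9, 5]
i=3: L[3] = 6-9 = -3 → [8, 6, 6, -3, 5]
i=4: L[4] = (-3)-5 = -8 → [8, 6, 6, -3, -8]

[8, 6, 6, -3, -8]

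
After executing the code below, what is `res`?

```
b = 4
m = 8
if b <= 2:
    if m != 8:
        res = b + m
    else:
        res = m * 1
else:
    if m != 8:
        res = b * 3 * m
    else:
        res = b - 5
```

-1

b=4, m=8
b <= 2 is False; m != 8 is False
→ res = b - 5 = -1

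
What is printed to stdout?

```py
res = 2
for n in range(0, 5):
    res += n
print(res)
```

n=0: res = 2+0 = 2
n=1: res = 2+1 = 3
n=2: res = 3+2 = 5
n=3: res = 5+3 = 8
n=4: res = 8+4 = 12

12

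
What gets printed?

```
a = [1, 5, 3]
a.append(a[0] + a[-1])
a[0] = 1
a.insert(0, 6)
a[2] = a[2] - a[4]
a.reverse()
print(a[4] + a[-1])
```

12

append a[0]+a[-1] = 1+3 = 4 → [1, 5, 3, 4]
a[0] = 1 → [1, 5, 3, 4]
insert 6 at 0 → [6, 1, 5, 3, 4]
a[2] = a[2]-a[4] = 5-4 = 1 → [6, 1, 1, 3, 4]
reverse → [4, 3, 1, 1, 6]
a[4]+a[-1] = 6+6 = 12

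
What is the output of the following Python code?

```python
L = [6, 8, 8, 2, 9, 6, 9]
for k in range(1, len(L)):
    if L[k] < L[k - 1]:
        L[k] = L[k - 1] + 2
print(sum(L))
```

k=1: 8>=6, unchanged → [6, 8, 8, 2, 9, 6, 9]
k=2: 8>=8, unchanged → [6, 8, 8, 2, 9, 6, 9]
k=3: 2<8, L[3] = 8+2 = 10 → [6, 8, 8, 10, 9, 6, 9]
k=4: 9<10, L[4] = 10+2 = 12 → [6, 8, 8, 10, 12, 6, 9]
k=5: 6<12, L[5] = 12+2 = 14 → [6, 8, 8, 10, 12, 14, 9]
k=6: 9<14, L[6] = 14+2 = 16 → [6, 8, 8, 10, 12, 14, 16]
sum = 74

74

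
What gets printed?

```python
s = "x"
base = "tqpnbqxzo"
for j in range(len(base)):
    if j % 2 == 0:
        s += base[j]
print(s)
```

xtpbxo

j=0: add 't' → 'xt'
j=1: skip
j=2: add 'p' → 'xtp'
j=3: skip
j=4: add 'b' → 'xtpb'
j=5: skip
j=6: add 'x' → 'xtpbx'
j=7: skip
j=8: add 'o' → 'xtpbxo'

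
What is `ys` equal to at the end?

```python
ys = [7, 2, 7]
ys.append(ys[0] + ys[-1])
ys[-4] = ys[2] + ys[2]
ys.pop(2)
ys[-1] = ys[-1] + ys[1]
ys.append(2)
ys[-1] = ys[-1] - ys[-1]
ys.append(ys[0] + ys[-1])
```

[14, 2, 16, 0, 14]

append ys[0]+ys[-1] = 7+7 = 14 → [7, 2, 7, 14]
ys[-4] = ys[2]+ys[2] = 7+7 = 14 → [14, 2, 7, 14]
pop(2) removes 7 → [14, 2, 14]
ys[-1] = ys[-1]+ys[1] = 14+2 = 16 → [14, 2, 16]
append 2 → [14, 2, 16, 2]
ys[-1] = ys[-1]-ys[-1] = 2-2 = 0 → [14, 2, 16, 0]
append ys[0]+ys[-1] = 14+0 = 14 → [14, 2, 16, 0, 14]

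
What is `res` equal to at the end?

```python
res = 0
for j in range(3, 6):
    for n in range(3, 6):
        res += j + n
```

j=3,n=3: res = 0+6 = 6
j=3,n=4: res = 6+7 = 13
j=3,n=5: res = 13+8 = 21
j=4,n=3: res = 21+7 = 28
j=4,n=4: res = 28+8 = 36
j=4,n=5: res = 36+9 = 45
j=5,n=3: res = 45+8 = 53
j=5,n=4: res = 53+9 = 62
j=5,n=5: res = 62+10 = 72

72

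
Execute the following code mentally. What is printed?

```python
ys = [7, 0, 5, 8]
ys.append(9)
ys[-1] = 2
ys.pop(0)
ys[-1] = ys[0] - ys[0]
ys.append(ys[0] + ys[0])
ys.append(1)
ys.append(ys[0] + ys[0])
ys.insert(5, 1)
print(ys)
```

[0, 5, 8, 0, 0, 1, 1, 0]

append 9 → [7, 0, 5, 8, 9]
ys[-1] = 2 → [7, 0, 5, 8, 2]
pop(0) removes 7 → [0, 5, 8, 2]
ys[-1] = ys[0]-ys[0] = 0-0 = 0 → [0, 5, 8, 0]
append ys[0]+ys[0] = 0+0 = 0 → [0, 5, 8, 0, 0]
append 1 → [0, 5, 8, 0, 0, 1]
append ys[0]+ys[0] = 0+0 = 0 → [0, 5, 8, 0, 0, 1, 0]
insert 1 at 5 → [0, 5, 8, 0, 0, 1, 1, 0]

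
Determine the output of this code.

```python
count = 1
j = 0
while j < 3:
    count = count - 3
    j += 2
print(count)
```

-5

j=0: count = 1-3 = -2
j=2: count = (-2)-3 = -5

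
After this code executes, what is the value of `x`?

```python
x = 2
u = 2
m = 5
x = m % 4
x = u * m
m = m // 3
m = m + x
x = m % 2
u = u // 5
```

1

x = 5%4 = 1
x = 2*5 = 10
m = 5//3 = 1
m = 1+10 = 11
x = 11%2 = 1
u = 2//5 = 0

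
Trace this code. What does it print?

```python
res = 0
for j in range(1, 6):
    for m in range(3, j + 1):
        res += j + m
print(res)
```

48

j=3,m=3: res = 0+6 = 6
j=4,m=3: res = 6+7 = 13
j=4,m=4: res = 13+8 = 21
j=5,m=3: res = 21+8 = 29
j=5,m=4: res = 29+9 = 38
j=5,m=5: res = 38+10 = 48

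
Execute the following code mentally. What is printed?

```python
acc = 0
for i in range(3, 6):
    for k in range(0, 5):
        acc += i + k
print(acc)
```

90

i=3,k=0: acc = 0+3 = 3
i=3,k=1: acc = 3+4 = 7
i=3,k=2: acc = 7+5 = 12
i=3,k=3: acc = 12+6 = 18
i=3,k=4: acc = 18+7 = 25
i=4,k=0: acc = 25+4 = 29
i=4,k=1: acc = 29+5 = 34
i=4,k=2: acc = 34+6 = 40
i=4,k=3: acc = 40+7 = 47
i=4,k=4: acc = 47+8 = 55
i=5,k=0: acc = 55+5 = 60
i=5,k=1: acc = 60+6 = 66
i=5,k=2: acc = 66+7 = 73
i=5,k=3: acc = 73+8 = 81
i=5,k=4: acc = 81+9 = 90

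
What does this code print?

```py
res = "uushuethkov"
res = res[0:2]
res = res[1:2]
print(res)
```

u

slice [0:2] → 'uu'
slice [1:2] → 'u'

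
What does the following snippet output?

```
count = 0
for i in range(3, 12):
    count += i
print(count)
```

i=3: count = 0+3 = 3
i=4: count = 3+4 = 7
i=5: count = 7+5 = 12
i=6: count = 12+6 = 18
i=7: count = 18+7 = 25
i=8: count = 25+8 = 33
i=9: count = 33+9 = 42
i=10: count = 42+10 = 52
i=11: count = 52+11 = 63

63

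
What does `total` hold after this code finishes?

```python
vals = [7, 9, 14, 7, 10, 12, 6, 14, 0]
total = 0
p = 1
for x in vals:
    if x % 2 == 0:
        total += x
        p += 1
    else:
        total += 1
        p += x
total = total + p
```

89

x=7: not even, total = 0+1 = 1; p=8
x=9: not even, total = 1+1 = 2; p=17
x=14: even, total = 2+14 = 16; p=18
x=7: not even, total = 16+1 = 17; p=25
x=10: even, total = 17+10 = 27; p=26
x=12: even, total = 27+12 = 39; p=27
x=6: even, total = 39+6 = 45; p=28
x=14: even, total = 45+14 = 59; p=29
x=0: even, total = 59+0 = 59; p=30
total+p = 59+30 = 89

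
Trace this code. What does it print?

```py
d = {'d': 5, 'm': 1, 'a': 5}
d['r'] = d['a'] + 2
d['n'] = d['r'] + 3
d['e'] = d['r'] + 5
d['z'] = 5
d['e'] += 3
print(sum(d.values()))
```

d['r'] = d['a']+2 = 7 → {'d': 5, 'm': 1, 'a': 5, 'r': 7}
d['n'] = d['r']+3 = 10 → {'d': 5, 'm': 1, 'a': 5, 'r': 7, 'n': 10}
d['e'] = d['r']+5 = 12 → {'d': 5, 'm': 1, 'a': 5, 'r': 7, 'n': 10, 'e': 12}
d['z'] = 5 → {'d': 5, 'm': 1, 'a': 5, 'r': 7, 'n': 10, 'e': 12, 'z': 5}
d['e'] = 12+3 = 15 → {'d': 5, 'm': 1, 'a': 5, 'r': 7, 'n': 10, 'e': 15, 'z': 5}
sum of values = 48

48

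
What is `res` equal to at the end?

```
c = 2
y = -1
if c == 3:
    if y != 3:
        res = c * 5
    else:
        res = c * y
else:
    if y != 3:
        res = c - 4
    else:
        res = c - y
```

-2

c=2, y=-1
c == 3 is False; y != 3 is True
→ res = c - 4 = -2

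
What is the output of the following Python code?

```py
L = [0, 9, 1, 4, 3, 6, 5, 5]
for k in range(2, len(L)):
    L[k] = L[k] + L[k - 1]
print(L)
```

[0, 9, 10, 14, 17, 23, 28, 33]

k=2: L[2] = 1+9 = 10 → [0, 9, 10, 4, 3, 6, 5, 5]
k=3: L[3] = 4+10 = 14 → [0, 9, 10, 14, 3, 6, 5, 5]
k=4: L[4] = 3+14 = 17 → [0, 9, 10, 14, 17, 6, 5, 5]
k=5: L[5] = 6+17 = 23 → [0, 9, 10, 14, 17, 23, 5, 5]
k=6: L[6] = 5+23 = 28 → [0, 9, 10, 14, 17, 23, 28, 5]
k=7: L[7] = 5+28 = 33 → [0, 9, 10, 14, 17, 23, 28, 33]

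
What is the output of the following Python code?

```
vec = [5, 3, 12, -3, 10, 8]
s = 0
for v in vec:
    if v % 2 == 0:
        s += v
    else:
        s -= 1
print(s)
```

27

v=5: not even, s = 0-1 = -1
v=3: not even, s = (-1)-1 = -2
v=12: even, s = (-2)+12 = 10
v=-3: not even, s = 10-1 = 9
v=10: even, s = 9+10 = 19
v=8: even, s = 19+8 = 27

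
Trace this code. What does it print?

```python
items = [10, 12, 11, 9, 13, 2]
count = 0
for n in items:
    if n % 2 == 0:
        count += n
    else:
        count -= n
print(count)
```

n=10: even, count = 0+10 = 10
n=12: even, count = 10+12 = 22
n=11: not even, count = 22-11 = 11
n=9: not even, count = 11-9 = 2
n=13: not even, count = 2-13 = -11
n=2: even, count = (-11)+2 = -9

-9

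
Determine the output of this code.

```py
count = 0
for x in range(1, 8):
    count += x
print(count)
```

x=1: count = 0+1 = 1
x=2: count = 1+2 = 3
x=3: count = 3+3 = 6
x=4: count = 6+4 = 10
x=5: count = 10+5 = 15
x=6: count = 15+6 = 21
x=7: count = 21+7 = 28

28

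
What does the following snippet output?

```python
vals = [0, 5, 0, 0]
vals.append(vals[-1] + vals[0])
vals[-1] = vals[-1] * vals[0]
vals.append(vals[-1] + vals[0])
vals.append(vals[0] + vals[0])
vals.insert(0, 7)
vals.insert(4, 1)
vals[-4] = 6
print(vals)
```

[7, 0, 5, 0, 1, 6, 0, 0, 0]

append vals[-1]+vals[0] = 0+0 = 0 → [0, 5, 0, 0, 0]
vals[-1] = vals[-1]*vals[0] = 0*0 = 0 → [0, 5, 0, 0, 0]
append vals[-1]+vals[0] = 0+0 = 0 → [0, 5, 0, 0, 0, 0]
append vals[0]+vals[0] = 0+0 = 0 → [0, 5, 0, 0, 0, 0, 0]
insert 7 at 0 → [7, 0, 5, 0, 0, 0, 0, 0]
insert 1 at 4 → [7, 0, 5, 0, 1, 0, 0, 0, 0]
vals[-4] = 6 → [7, 0, 5, 0, 1, 6, 0, 0, 0]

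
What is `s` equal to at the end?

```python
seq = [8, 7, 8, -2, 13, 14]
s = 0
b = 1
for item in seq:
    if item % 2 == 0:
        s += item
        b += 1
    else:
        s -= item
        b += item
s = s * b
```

200

item=8: even, s = 0+8 = 8; b=2
item=7: not even, s = 8-7 = 1; b=9
item=8: even, s = 1+8 = 9; b=10
item=-2: even, s = 9+(-2) = 7; b=11
item=13: not even, s = 7-13 = -6; b=24
item=14: even, s = (-6)+14 = 8; b=25
s*b = 8*25 = 200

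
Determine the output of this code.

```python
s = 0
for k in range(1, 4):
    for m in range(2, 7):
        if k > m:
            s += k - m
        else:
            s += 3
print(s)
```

43

k=1,m=2: not 1>2, s = 0+3 = 3
k=1,m=3: not 1>3, s = 3+3 = 6
k=1,m=4: not 1>4, s = 6+3 = 9
k=1,m=5: not 1>5, s = 9+3 = 12
k=1,m=6: not 1>6, s = 12+3 = 15
k=2,m=2: not 2>2, s = 15+3 = 18
k=2,m=3: not 2>3, s = 18+3 = 21
k=2,m=4: not 2>4, s = 21+3 = 24
k=2,m=5: not 2>5, s = 24+3 = 27
k=2,m=6: not 2>6, s = 27+3 = 30
k=3,m=2: 3>2, s = 30+1 = 31
k=3,m=3: not 3>3, s = 31+3 = 34
k=3,m=4: not 3>4, s = 34+3 = 37
k=3,m=5: not 3>5, s = 37+3 = 40
k=3,m=6: not 3>6, s = 40+3 = 43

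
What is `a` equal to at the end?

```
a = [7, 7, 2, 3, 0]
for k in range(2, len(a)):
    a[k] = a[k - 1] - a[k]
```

k=2: a[2] = 7-2 = 5 → [7, 7, 5, 3, 0]
k=3: a[3] = 5-3 = 2 → [7, 7, 5, 2, 0]
k=4: a[4] = 2-0 = 2 → [7, 7, 5, 2, 2]

[7, 7, 5, 2, 2]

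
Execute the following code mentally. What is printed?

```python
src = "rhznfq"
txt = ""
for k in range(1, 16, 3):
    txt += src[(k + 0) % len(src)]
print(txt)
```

k=1: add src[1]='h' → 'h'
k=4: add src[4]='f' → 'hf'
k=7: add src[1]='h' → 'hfh'
k=10: add src[4]='f' → 'hfhf'
k=13: add src[1]='h' → 'hfhfh'

hfhfh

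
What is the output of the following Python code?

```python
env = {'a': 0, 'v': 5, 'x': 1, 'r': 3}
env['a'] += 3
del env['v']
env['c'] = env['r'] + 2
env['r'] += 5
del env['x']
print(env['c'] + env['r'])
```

env['a'] = 0+3 = 3 → {'a': 3, 'v': 5, 'x': 1, 'r': 3}
del 'v' → {'a': 3, 'x': 1, 'r': 3}
env['c'] = env['r']+2 = 5 → {'a': 3, 'x': 1, 'r': 3, 'c': 5}
env['r'] = 3+5 = 8 → {'a': 3, 'x': 1, 'r': 8, 'c': 5}
del 'x' → {'a': 3, 'r': 8, 'c': 5}
env['c']+env['r'] = 5+8 = 13

13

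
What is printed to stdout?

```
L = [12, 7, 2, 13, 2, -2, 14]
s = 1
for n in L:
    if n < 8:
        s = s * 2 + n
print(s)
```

82

n=12: not <8
n=7: <8, s = 1*2+7 = 9
n=2: <8, s = 9*2+2 = 20
n=13: not <8
n=2: <8, s = 20*2+2 = 42
n=-2: <8, s = 42*2+(-2) = 82
n=14: not <8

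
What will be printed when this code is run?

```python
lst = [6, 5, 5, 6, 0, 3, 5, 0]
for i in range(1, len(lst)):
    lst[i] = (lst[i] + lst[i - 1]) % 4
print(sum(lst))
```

18

i=1: lst[1] = (5+6)%4 = 3 → [6, 3, 5, 6, 0, 3, 5, 0]
i=2: lst[2] = (5+3)%4 = 0 → [6, 3, 0, 6, 0, 3, 5, 0]
i=3: lst[3] = (6+0)%4 = 2 → [6, 3, 0, 2, 0, 3, 5, 0]
i=4: lst[4] = (0+2)%4 = 2 → [6, 3, 0, 2, 2, 3, 5, 0]
i=5: lst[5] = (3+2)%4 = 1 → [6, 3, 0, 2, 2, 1, 5, 0]
i=6: lst[6] = (5+1)%4 = 2 → [6, 3, 0, 2, 2, 1, 2, 0]
i=7: lst[7] = (0+2)%4 = 2 → [6, 3, 0, 2, 2, 1, 2, 2]
sum = 18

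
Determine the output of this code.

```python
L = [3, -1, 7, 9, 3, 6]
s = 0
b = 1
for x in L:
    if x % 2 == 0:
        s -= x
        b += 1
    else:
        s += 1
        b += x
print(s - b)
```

x=3: not even, s = 0+1 = 1; b=4
x=-1: not even, s = 1+1 = 2; b=3
x=7: not even, s = 2+1 = 3; b=10
x=9: not even, s = 3+1 = 4; b=19
x=3: not even, s = 4+1 = 5; b=22
x=6: even, s = 5-6 = -1; b=23
s-b = (-1)-23 = -24

-24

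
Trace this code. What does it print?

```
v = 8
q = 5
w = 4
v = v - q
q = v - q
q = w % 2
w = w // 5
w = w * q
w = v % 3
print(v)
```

v = 8-5 = 3
q = 3-5 = -2
q = 4%2 = 0
w = 4//5 = 0
w = 0*0 = 0
w = 3%3 = 0

3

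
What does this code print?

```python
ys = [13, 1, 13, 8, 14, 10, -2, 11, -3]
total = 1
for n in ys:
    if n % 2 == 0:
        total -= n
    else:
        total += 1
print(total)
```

n=13: not even, total = 1+1 = 2
n=1: not even, total = 2+1 = 3
n=13: not even, total = 3+1 = 4
n=8: even, total = 4-8 = -4
n=14: even, total = (-4)-14 = -18
n=10: even, total = (-18)-10 = -28
n=-2: even, total = (-28)-(-2) = -26
n=11: not even, total = (-26)+1 = -25
n=-3: not even, total = (-25)+1 = -24

-24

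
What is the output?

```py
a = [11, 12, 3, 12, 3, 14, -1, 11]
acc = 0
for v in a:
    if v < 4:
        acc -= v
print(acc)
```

v=11: not <4
v=12: not <4
v=3: <4, acc = 0-3 = -3
v=12: not <4
v=3: <4, acc = (-3)-3 = -6
v=14: not <4
v=-1: <4, acc = (-6)-(-1) = -5
v=11: not <4

-5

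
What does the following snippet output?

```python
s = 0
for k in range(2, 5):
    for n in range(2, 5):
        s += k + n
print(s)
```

54

k=2,n=2: s = 0+4 = 4
k=2,n=3: s = 4+5 = 9
k=2,n=4: s = 9+6 = 15
k=3,n=2: s = 15+5 = 20
k=3,n=3: s = 20+6 = 26
k=3,n=4: s = 26+7 = 33
k=4,n=2: s = 33+6 = 39
k=4,n=3: s = 39+7 = 46
k=4,n=4: s = 46+8 = 54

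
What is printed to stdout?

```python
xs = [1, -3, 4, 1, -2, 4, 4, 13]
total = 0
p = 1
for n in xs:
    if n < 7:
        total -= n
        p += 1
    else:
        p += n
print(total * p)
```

n=1: <7, total = 0-1 = -1; p=2
n=-3: <7, total = (-1)-(-3) = 2; p=3
n=4: <7, total = 2-4 = -2; p=4
n=1: <7, total = (-2)-1 = -3; p=5
n=-2: <7, total = (-3)-(-2) = -1; p=6
n=4: <7, total = (-1)-4 = -5; p=7
n=4: <7, total = (-5)-4 = -9; p=8
n=13: not <7; p=21
total*p = (-9)*21 = -189

-189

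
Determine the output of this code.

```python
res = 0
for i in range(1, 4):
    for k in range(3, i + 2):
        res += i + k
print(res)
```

18

i=2,k=3: res = 0+5 = 5
i=3,k=3: res = 5+6 = 11
i=3,k=4: res = 11+7 = 18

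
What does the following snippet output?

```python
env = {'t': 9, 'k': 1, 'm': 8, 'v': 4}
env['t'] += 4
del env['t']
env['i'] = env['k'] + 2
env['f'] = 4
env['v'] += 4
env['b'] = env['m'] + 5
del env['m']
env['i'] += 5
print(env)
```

env['t'] = 9+4 = 13 → {'t': 13, 'k': 1, 'm': 8, 'v': 4}
del 't' → {'k': 1, 'm': 8, 'v': 4}
env['i'] = env['k']+2 = 3 → {'k': 1, 'm': 8, 'v': 4, 'i': 3}
env['f'] = 4 → {'k': 1, 'm': 8, 'v': 4, 'i': 3, 'f': 4}
env['v'] = 4+4 = 8 → {'k': 1, 'm': 8, 'v': 8, 'i': 3, 'f': 4}
env['b'] = env['m']+5 = 13 → {'k': 1, 'm': 8, 'v': 8, 'i': 3, 'f': 4, 'b': 13}
del 'm' → {'k': 1, 'v': 8, 'i': 3, 'f': 4, 'b': 13}
env['i'] = 3+5 = 8 → {'k': 1, 'v': 8, 'i': 8, 'f': 4, 'b': 13}

{'k': 1, 'v': 8, 'i': 8, 'f': 4, 'b': 13}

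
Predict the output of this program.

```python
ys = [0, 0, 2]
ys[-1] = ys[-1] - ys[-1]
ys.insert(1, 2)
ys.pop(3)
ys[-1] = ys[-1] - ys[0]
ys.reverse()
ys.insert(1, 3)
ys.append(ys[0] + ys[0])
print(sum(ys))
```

5

ys[-1] = ys[-1]-ys[-1] = 2-2 = 0 → [0, 0, 0]
insert 2 at 1 → [0, 2, 0, 0]
pop(3) removes 0 → [0, 2, 0]
ys[-1] = ys[-1]-ys[0] = 0-0 = 0 → [0, 2, 0]
reverse → [0, 2, 0]
insert 3 at 1 → [0, 3, 2, 0]
append ys[0]+ys[0] = 0+0 = 0 → [0, 3, 2, 0, 0]
sum = 5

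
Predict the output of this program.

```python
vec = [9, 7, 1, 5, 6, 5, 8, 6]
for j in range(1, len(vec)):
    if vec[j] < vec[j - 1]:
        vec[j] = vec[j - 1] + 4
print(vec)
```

j=1: 7<9, vec[1] = 9+4 = 13 → [9, 13, 1, 5, 6, 5, 8, 6]
j=2: 1<13, vec[2] = 13+4 = 17 → [9, 13, 17, 5, 6, 5, 8, 6]
j=3: 5<17, vec[3] = 17+4 = 21 → [9, 13, 17, 21, 6, 5, 8, 6]
j=4: 6<21, vec[4] = 21+4 = 25 → [9, 13, 17, 21, 25, 5, 8, 6]
j=5: 5<25, vec[5] = 25+4 = 29 → [9, 13, 17, 21, 25, 29, 8, 6]
j=6: 8<29, vec[6] = 29+4 = 33 → [9, 13, 17, 21, 25, 29, 33, 6]
j=7: 6<33, vec[7] = 33+4 = 37 → [9, 13, 17, 21, 25, 29, 33, 37]

[9, 13, 17, 21, 25, 29, 33, 37]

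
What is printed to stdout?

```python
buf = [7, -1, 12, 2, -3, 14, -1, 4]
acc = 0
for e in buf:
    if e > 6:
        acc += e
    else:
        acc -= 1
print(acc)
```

28

e=7: >6, acc = 0+7 = 7
e=-1: not >6, acc = 7-1 = 6
e=12: >6, acc = 6+12 = 18
e=2: not >6, acc = 18-1 = 17
e=-3: not >6, acc = 17-1 = 16
e=14: >6, acc = 16+14 = 30
e=-1: not >6, acc = 30-1 = 29
e=4: not >6, acc = 29-1 = 28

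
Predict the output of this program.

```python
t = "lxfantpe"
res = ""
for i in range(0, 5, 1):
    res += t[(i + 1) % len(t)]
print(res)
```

i=0: add t[1]='x' → 'x'
i=1: add t[2]='f' → 'xf'
i=2: add t[3]='a' → 'xfa'
i=3: add t[4]='n' → 'xfan'
i=4: add t[5]='t' → 'xfant'

xfant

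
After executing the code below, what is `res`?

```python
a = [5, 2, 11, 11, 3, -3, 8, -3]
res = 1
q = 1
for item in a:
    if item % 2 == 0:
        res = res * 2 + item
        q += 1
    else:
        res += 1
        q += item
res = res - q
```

item=5: not even, res = 1+1 = 2; q=6
item=2: even, res = 2*2+2 = 6; q=7
item=11: not even, res = 6+1 = 7; q=18
item=11: not even, res = 7+1 = 8; q=29
item=3: not even, res = 8+1 = 9; q=32
item=-3: not even, res = 9+1 = 10; q=29
item=8: even, res = 10*2+8 = 28; q=30
item=-3: not even, res = 28+1 = 29; q=27
res-q = 29-27 = 2

2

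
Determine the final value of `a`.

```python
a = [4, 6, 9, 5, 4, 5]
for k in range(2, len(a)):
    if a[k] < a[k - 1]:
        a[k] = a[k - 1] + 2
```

k=2: 9>=6, unchanged → [4, 6, 9, 5, 4, 5]
k=3: 5<9, a[3] = 9+2 = 11 → [4, 6, 9, 11, 4, 5]
k=4: 4<11, a[4] = 11+2 = 13 → [4, 6, 9, 11, 13, 5]
k=5: 5<13, a[5] = 13+2 = 15 → [4, 6, 9, 11, 13, 15]

[4, 6, 9, 11, 13, 15]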